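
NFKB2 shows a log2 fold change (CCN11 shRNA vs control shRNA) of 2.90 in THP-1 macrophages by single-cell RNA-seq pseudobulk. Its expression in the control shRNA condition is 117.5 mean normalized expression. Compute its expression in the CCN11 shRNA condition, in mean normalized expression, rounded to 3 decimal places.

Fold change = 2^(2.90) = 7.4643
CCN11 shRNA expression = 117.5 × 7.4643 = 877.051

877.051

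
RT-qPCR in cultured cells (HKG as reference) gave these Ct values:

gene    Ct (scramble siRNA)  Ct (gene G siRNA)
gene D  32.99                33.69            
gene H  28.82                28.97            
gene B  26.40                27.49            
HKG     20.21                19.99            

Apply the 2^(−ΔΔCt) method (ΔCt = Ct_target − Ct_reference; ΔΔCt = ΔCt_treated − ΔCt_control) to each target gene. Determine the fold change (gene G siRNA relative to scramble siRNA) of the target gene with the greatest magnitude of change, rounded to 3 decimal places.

gene D: ΔΔCt = (33.69−19.99) − (32.99−20.21) = 13.70 − 12.78 = 0.92; fold change = 2^-0.92 = 0.529
gene H: ΔΔCt = (28.97−19.99) − (28.82−20.21) = 8.98 − 8.61 = 0.37; fold change = 2^-0.37 = 0.774
gene B: ΔΔCt = (27.49−19.99) − (26.40−20.21) = 7.50 − 6.19 = 1.31; fold change = 2^-1.31 = 0.403
gene B has the largest |ΔΔCt| = 1.31.

0.403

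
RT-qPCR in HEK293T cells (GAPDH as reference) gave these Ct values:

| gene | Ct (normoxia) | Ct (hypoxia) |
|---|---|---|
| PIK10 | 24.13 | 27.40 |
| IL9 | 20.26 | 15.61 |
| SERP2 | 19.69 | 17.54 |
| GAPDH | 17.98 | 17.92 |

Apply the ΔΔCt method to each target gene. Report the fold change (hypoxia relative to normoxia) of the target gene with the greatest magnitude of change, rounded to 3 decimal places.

24.084

PIK10: ΔΔCt = (27.40−17.92) − (24.13−17.98) = 9.48 − 6.15 = 3.33; fold change = 2^-3.33 = 0.099
IL9: ΔΔCt = (15.61−17.92) − (20.26−17.98) = -2.31 − 2.28 = -4.59; fold change = 2^4.59 = 24.084
SERP2: ΔΔCt = (17.54−17.92) − (19.69−17.98) = -0.38 − 1.71 = -2.09; fold change = 2^2.09 = 4.257
IL9 has the largest |ΔΔCt| = 4.59.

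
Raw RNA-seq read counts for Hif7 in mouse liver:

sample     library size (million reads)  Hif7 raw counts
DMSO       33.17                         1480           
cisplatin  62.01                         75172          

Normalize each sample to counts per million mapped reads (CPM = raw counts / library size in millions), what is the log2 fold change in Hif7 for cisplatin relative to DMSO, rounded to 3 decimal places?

4.764

CPM(DMSO) = 1480 / 33.17 = 44.6186
CPM(cisplatin) = 75172 / 62.01 = 1212.2561
Fold change = 1212.2561 / 44.6186 = 27.16928
log2(27.16928) = 4.7639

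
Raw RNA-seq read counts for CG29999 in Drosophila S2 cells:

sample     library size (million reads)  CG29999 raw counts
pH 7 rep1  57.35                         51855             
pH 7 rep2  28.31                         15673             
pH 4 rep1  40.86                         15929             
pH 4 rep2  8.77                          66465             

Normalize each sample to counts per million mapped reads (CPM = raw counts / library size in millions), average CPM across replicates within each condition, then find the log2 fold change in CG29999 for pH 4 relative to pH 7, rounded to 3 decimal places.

2.451

CPM(pH 7 rep1) = 51855 / 57.35 = 904.1848
CPM(pH 7 rep2) = 15673 / 28.31 = 553.6206
CPM(pH 4 rep1) = 15929 / 40.86 = 389.8434
CPM(pH 4 rep2) = 66465 / 8.77 = 7578.6773
mean CPM(pH 7) = 728.9027; mean CPM(pH 4) = 3984.2603
Fold change = 3984.2603 / 728.9027 = 5.46611
log2(5.46611) = 2.4505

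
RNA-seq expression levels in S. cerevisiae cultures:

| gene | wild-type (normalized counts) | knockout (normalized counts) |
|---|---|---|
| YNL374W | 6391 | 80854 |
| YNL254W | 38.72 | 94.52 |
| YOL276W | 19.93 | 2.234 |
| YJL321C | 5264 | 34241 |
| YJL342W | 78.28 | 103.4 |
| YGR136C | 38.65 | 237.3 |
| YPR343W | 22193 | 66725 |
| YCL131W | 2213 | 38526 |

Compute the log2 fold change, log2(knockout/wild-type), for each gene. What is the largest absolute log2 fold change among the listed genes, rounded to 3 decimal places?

log2(80854/6391) = 3.661  (YNL374W)
log2(94.52/38.72) = 1.288  (YNL254W)
log2(2.234/19.93) = -3.157  (YOL276W)
log2(34241/5264) = 2.701  (YJL321C)
log2(103.4/78.28) = 0.402  (YJL342W)
log2(237.3/38.65) = 2.618  (YGR136C)
log2(66725/22193) = 1.588  (YPR343W)
log2(38526/2213) = 4.122  (YCL131W)
The largest magnitude belongs to YCL131W.

4.122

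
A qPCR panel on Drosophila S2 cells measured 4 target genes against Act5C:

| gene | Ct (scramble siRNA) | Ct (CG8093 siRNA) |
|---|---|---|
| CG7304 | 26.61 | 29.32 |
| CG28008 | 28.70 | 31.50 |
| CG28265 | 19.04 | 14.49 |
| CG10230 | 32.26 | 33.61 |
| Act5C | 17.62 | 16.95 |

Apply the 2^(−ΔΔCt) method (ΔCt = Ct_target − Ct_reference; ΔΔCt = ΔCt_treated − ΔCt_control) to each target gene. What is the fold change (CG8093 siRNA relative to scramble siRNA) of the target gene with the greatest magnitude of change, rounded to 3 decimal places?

CG7304: ΔΔCt = (29.32−16.95) − (26.61−17.62) = 12.37 − 8.99 = 3.38; fold change = 2^-3.38 = 0.096
CG28008: ΔΔCt = (31.50−16.95) − (28.70−17.62) = 14.55 − 11.08 = 3.47; fold change = 2^-3.47 = 0.090
CG28265: ΔΔCt = (14.49−16.95) − (19.04−17.62) = -2.46 − 1.42 = -3.88; fold change = 2^3.88 = 14.723
CG10230: ΔΔCt = (33.61−16.95) − (32.26−17.62) = 16.66 − 14.64 = 2.02; fold change = 2^-2.02 = 0.247
CG28265 has the largest |ΔΔCt| = 3.88.

14.723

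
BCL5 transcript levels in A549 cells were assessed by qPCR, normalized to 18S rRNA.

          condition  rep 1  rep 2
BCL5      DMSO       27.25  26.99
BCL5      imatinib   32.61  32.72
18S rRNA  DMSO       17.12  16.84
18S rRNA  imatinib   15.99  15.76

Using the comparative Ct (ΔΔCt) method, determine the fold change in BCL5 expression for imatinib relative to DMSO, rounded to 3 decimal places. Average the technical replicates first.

0.010

Mean Ct: BCL5 DMSO 27.120; BCL5 imatinib 32.665; 18S rRNA DMSO 16.980; 18S rRNA imatinib 15.875
ΔCt(DMSO) = 27.120 − 16.980 = 10.140
ΔCt(imatinib) = 32.665 − 15.875 = 16.790
ΔΔCt = 16.790 − 10.140 = 6.650
Fold change = 2^(−6.650) = 0.0100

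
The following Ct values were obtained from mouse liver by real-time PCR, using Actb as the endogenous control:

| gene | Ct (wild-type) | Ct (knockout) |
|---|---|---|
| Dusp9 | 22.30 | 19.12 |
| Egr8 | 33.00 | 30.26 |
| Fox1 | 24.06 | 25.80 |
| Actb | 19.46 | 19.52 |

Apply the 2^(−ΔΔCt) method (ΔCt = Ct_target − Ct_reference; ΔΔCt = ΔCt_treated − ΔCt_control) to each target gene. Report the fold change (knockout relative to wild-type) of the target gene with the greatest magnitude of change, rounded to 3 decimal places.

9.448

Dusp9: ΔΔCt = (19.12−19.52) − (22.30−19.46) = -0.40 − 2.84 = -3.24; fold change = 2^3.24 = 9.448
Egr8: ΔΔCt = (30.26−19.52) − (33.00−19.46) = 10.74 − 13.54 = -2.80; fold change = 2^2.80 = 6.964
Fox1: ΔΔCt = (25.80−19.52) − (24.06−19.46) = 6.28 − 4.60 = 1.68; fold change = 2^-1.68 = 0.312
Dusp9 has the largest |ΔΔCt| = 3.24.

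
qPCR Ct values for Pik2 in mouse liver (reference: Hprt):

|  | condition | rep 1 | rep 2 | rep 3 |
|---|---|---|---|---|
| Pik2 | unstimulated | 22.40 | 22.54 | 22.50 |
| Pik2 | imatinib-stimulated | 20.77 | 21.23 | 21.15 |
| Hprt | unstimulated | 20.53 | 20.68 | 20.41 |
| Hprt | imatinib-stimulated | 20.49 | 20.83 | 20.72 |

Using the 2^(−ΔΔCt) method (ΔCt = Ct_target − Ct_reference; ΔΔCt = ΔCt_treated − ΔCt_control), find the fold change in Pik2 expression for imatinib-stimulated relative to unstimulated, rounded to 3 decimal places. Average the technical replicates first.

2.969

Mean Ct: Pik2 unstimulated 22.480; Pik2 imatinib-stimulated 21.050; Hprt unstimulated 20.540; Hprt imatinib-stimulated 20.680
ΔCt(unstimulated) = 22.480 − 20.540 = 1.940
ΔCt(imatinib-stimulated) = 21.050 − 20.680 = 0.370
ΔΔCt = 0.370 − 1.940 = -1.570
Fold change = 2^(−(-1.570)) = 2^1.570 = 2.9690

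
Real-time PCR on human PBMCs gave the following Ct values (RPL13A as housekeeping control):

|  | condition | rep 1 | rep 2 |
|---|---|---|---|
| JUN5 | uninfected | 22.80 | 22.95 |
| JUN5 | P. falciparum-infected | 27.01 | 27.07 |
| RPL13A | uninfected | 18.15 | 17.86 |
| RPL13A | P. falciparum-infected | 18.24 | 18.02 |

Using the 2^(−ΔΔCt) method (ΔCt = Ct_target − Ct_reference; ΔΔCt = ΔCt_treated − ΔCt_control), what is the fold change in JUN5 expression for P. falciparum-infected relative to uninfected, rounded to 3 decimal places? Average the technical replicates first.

Mean Ct: JUN5 uninfected 22.875; JUN5 P. falciparum-infected 27.040; RPL13A uninfected 18.005; RPL13A P. falciparum-infected 18.130
ΔCt(uninfected) = 22.875 − 18.005 = 4.870
ΔCt(P. falciparum-infected) = 27.040 − 18.130 = 8.910
ΔΔCt = 8.910 − 4.870 = 4.040
Fold change = 2^(−4.040) = 0.0608

0.061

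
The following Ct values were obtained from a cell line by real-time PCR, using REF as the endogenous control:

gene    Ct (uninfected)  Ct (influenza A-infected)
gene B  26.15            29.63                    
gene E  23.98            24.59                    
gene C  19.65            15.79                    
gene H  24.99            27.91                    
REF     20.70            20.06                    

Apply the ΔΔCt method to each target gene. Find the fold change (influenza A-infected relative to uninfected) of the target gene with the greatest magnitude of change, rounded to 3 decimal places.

gene B: ΔΔCt = (29.63−20.06) − (26.15−20.70) = 9.57 − 5.45 = 4.12; fold change = 2^-4.12 = 0.058
gene E: ΔΔCt = (24.59−20.06) − (23.98−20.70) = 4.53 − 3.28 = 1.25; fold change = 2^-1.25 = 0.420
gene C: ΔΔCt = (15.79−20.06) − (19.65−20.70) = -4.27 − (-1.05) = -3.22; fold change = 2^3.22 = 9.318
gene H: ΔΔCt = (27.91−20.06) − (24.99−20.70) = 7.85 − 4.29 = 3.56; fold change = 2^-3.56 = 0.085
gene B has the largest |ΔΔCt| = 4.12.

0.058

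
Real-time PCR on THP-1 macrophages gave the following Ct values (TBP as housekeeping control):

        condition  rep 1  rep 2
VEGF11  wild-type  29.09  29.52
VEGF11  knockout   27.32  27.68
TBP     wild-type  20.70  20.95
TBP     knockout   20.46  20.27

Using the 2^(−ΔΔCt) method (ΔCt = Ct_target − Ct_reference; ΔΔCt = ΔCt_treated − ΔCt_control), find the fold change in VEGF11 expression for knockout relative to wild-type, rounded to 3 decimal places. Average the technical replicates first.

Mean Ct: VEGF11 wild-type 29.305; VEGF11 knockout 27.500; TBP wild-type 20.825; TBP knockout 20.365
ΔCt(wild-type) = 29.305 − 20.825 = 8.480
ΔCt(knockout) = 27.500 − 20.365 = 7.135
ΔΔCt = 7.135 − 8.480 = -1.345
Fold change = 2^(−(-1.345)) = 2^1.345 = 2.5403

2.540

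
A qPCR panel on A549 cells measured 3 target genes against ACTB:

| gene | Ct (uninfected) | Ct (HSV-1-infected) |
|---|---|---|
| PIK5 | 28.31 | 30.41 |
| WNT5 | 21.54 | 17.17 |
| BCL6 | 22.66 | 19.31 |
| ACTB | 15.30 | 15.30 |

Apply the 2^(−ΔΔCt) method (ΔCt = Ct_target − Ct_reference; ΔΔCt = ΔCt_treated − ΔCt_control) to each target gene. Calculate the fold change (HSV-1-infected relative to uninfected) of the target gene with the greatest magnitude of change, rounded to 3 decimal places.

20.678

PIK5: ΔΔCt = (30.41−15.30) − (28.31−15.30) = 15.11 − 13.01 = 2.10; fold change = 2^-2.10 = 0.233
WNT5: ΔΔCt = (17.17−15.30) − (21.54−15.30) = 1.87 − 6.24 = -4.37; fold change = 2^4.37 = 20.678
BCL6: ΔΔCt = (19.31−15.30) − (22.66−15.30) = 4.01 − 7.36 = -3.35; fold change = 2^3.35 = 10.196
WNT5 has the largest |ΔΔCt| = 4.37.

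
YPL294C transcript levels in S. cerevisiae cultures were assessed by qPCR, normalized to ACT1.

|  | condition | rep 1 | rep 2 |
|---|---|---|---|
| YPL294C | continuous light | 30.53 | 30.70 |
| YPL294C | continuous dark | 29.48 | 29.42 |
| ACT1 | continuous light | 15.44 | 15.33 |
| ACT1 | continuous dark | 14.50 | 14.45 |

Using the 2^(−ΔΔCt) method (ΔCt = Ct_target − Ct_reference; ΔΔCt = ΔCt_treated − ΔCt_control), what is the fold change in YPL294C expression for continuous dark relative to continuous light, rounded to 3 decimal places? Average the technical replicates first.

Mean Ct: YPL294C continuous light 30.615; YPL294C continuous dark 29.450; ACT1 continuous light 15.385; ACT1 continuous dark 14.475
ΔCt(continuous light) = 30.615 − 15.385 = 15.230
ΔCt(continuous dark) = 29.450 − 14.475 = 14.975
ΔΔCt = 14.975 − 15.230 = -0.255
Fold change = 2^(−(-0.255)) = 2^0.255 = 1.1933

1.193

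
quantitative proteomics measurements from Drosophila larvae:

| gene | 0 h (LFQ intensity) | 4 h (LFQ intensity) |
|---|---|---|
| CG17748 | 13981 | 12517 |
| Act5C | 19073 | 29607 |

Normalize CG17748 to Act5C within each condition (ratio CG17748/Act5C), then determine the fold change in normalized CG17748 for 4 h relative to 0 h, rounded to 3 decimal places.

0.577

CG17748/Act5C (0 h) = 13981 / 19073 = 0.73303
CG17748/Act5C (4 h) = 12517 / 29607 = 0.42277
Fold change = 0.42277 / 0.73303 = 0.5767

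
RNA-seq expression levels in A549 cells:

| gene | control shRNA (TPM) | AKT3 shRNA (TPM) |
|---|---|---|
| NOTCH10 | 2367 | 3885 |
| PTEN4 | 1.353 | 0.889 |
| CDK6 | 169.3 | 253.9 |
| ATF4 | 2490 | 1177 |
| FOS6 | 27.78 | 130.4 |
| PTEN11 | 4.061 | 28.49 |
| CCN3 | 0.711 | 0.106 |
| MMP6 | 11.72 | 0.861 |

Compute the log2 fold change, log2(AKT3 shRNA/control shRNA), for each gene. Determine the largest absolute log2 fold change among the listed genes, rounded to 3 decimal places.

3.767

log2(3885/2367) = 0.715  (NOTCH10)
log2(0.889/1.353) = -0.606  (PTEN4)
log2(253.9/169.3) = 0.585  (CDK6)
log2(1177/2490) = -1.081  (ATF4)
log2(130.4/27.78) = 2.231  (FOS6)
log2(28.49/4.061) = 2.811  (PTEN11)
log2(0.106/0.711) = -2.746  (CCN3)
log2(0.861/11.72) = -3.767  (MMP6)
The largest magnitude belongs to MMP6.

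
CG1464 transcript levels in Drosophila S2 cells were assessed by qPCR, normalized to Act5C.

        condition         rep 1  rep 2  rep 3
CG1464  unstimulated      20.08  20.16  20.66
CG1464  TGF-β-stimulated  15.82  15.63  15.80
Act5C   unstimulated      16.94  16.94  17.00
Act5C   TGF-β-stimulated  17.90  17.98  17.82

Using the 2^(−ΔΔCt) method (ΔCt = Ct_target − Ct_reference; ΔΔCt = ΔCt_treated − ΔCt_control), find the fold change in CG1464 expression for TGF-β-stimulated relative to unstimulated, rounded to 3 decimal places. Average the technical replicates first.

Mean Ct: CG1464 unstimulated 20.300; CG1464 TGF-β-stimulated 15.750; Act5C unstimulated 16.960; Act5C TGF-β-stimulated 17.900
ΔCt(unstimulated) = 20.300 − 16.960 = 3.340
ΔCt(TGF-β-stimulated) = 15.750 − 17.900 = -2.150
ΔΔCt = -2.150 − 3.340 = -5.490
Fold change = 2^(−(-5.490)) = 2^5.490 = 44.9422

44.942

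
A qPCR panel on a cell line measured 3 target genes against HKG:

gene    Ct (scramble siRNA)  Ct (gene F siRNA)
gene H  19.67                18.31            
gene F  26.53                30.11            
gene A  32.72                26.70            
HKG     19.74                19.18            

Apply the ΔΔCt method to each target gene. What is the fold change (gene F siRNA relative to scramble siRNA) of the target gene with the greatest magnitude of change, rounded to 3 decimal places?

gene H: ΔΔCt = (18.31−19.18) − (19.67−19.74) = -0.87 − (-0.07) = -0.80; fold change = 2^0.80 = 1.741
gene F: ΔΔCt = (30.11−19.18) − (26.53−19.74) = 10.93 − 6.79 = 4.14; fold change = 2^-4.14 = 0.057
gene A: ΔΔCt = (26.70−19.18) − (32.72−19.74) = 7.52 − 12.98 = -5.46; fold change = 2^5.46 = 44.017
gene A has the largest |ΔΔCt| = 5.46.

44.017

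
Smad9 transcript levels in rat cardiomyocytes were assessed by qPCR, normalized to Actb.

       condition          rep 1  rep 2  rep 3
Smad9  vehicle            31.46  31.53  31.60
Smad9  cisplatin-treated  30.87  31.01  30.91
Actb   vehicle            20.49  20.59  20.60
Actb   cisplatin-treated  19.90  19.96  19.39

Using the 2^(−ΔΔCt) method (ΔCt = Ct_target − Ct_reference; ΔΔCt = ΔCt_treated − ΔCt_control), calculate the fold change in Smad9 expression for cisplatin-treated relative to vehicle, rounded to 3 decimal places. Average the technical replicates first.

0.865

Mean Ct: Smad9 vehicle 31.530; Smad9 cisplatin-treated 30.930; Actb vehicle 20.560; Actb cisplatin-treated 19.750
ΔCt(vehicle) = 31.530 − 20.560 = 10.970
ΔCt(cisplatin-treated) = 30.930 − 19.750 = 11.180
ΔΔCt = 11.180 − 10.970 = 0.210
Fold change = 2^(−0.210) = 0.8645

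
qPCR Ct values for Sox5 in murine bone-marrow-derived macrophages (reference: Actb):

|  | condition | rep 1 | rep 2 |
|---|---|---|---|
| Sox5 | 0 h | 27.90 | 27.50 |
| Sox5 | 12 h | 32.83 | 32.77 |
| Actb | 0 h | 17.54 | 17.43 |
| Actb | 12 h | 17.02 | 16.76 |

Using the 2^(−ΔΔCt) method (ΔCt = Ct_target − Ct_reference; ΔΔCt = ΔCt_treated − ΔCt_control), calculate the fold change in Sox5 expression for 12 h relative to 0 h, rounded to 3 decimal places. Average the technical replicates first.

Mean Ct: Sox5 0 h 27.700; Sox5 12 h 32.800; Actb 0 h 17.485; Actb 12 h 16.890
ΔCt(0 h) = 27.700 − 17.485 = 10.215
ΔCt(12 h) = 32.800 − 16.890 = 15.910
ΔΔCt = 15.910 − 10.215 = 5.695
Fold change = 2^(−5.695) = 0.0193

0.019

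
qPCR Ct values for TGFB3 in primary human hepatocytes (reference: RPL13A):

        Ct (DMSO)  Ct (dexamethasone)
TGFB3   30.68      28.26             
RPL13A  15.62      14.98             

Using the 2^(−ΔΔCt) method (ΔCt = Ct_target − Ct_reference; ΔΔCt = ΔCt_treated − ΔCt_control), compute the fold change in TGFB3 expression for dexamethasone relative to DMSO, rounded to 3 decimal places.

3.434

ΔCt(DMSO) = 30.680 − 15.620 = 15.060
ΔCt(dexamethasone) = 28.260 − 14.980 = 13.280
ΔΔCt = 13.280 − 15.060 = -1.780
Fold change = 2^(−(-1.780)) = 2^1.780 = 3.4343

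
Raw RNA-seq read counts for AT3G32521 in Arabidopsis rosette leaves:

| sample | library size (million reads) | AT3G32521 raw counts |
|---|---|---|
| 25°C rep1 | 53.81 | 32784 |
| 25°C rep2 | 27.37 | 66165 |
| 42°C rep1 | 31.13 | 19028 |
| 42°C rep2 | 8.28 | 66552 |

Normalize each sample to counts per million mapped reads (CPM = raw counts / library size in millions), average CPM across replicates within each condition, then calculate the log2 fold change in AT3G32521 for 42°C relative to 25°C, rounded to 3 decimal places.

CPM(25°C rep1) = 32784 / 53.81 = 609.2548
CPM(25°C rep2) = 66165 / 27.37 = 2417.4278
CPM(42°C rep1) = 19028 / 31.13 = 611.2432
CPM(42°C rep2) = 66552 / 8.28 = 8037.6812
mean CPM(25°C) = 1513.3413; mean CPM(42°C) = 4324.4622
Fold change = 4324.4622 / 1513.3413 = 2.85756
log2(2.85756) = 1.5148

1.515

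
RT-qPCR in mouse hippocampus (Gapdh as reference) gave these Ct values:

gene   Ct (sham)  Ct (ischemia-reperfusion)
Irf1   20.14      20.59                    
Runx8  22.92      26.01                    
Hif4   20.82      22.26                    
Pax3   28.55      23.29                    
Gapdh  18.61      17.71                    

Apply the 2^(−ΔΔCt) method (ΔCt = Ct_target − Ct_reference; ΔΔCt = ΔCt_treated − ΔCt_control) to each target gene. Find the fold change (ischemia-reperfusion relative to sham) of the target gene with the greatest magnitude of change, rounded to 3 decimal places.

20.535

Irf1: ΔΔCt = (20.59−17.71) − (20.14−18.61) = 2.88 − 1.53 = 1.35; fold change = 2^-1.35 = 0.392
Runx8: ΔΔCt = (26.01−17.71) − (22.92−18.61) = 8.30 − 4.31 = 3.99; fold change = 2^-3.99 = 0.063
Hif4: ΔΔCt = (22.26−17.71) − (20.82−18.61) = 4.55 − 2.21 = 2.34; fold change = 2^-2.34 = 0.198
Pax3: ΔΔCt = (23.29−17.71) − (28.55−18.61) = 5.58 − 9.94 = -4.36; fold change = 2^4.36 = 20.535
Pax3 has the largest |ΔΔCt| = 4.36.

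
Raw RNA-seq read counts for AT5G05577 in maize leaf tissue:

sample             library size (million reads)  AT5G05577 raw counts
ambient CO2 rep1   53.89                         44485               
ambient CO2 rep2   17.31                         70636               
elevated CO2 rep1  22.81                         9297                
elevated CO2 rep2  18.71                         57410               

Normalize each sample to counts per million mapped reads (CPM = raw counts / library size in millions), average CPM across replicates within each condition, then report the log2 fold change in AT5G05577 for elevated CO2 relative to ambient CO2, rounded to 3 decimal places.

CPM(ambient CO2 rep1) = 44485 / 53.89 = 825.4778
CPM(ambient CO2 rep2) = 70636 / 17.31 = 4080.6470
CPM(elevated CO2 rep1) = 9297 / 22.81 = 407.5844
CPM(elevated CO2 rep2) = 57410 / 18.71 = 3068.4126
mean CPM(ambient CO2) = 2453.0624; mean CPM(elevated CO2) = 1737.9985
Fold change = 1737.9985 / 2453.0624 = 0.70850
log2(0.70850) = -0.4972

-0.497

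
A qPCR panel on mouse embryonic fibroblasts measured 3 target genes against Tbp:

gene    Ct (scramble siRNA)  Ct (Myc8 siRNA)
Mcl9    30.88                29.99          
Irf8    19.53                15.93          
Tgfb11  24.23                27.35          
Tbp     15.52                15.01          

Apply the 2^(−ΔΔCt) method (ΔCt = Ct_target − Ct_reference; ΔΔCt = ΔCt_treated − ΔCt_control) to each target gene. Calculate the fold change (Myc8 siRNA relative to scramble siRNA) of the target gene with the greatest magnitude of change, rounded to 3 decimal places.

Mcl9: ΔΔCt = (29.99−15.01) − (30.88−15.52) = 14.98 − 15.36 = -0.38; fold change = 2^0.38 = 1.301
Irf8: ΔΔCt = (15.93−15.01) − (19.53−15.52) = 0.92 − 4.01 = -3.09; fold change = 2^3.09 = 8.515
Tgfb11: ΔΔCt = (27.35−15.01) − (24.23−15.52) = 12.34 − 8.71 = 3.63; fold change = 2^-3.63 = 0.081
Tgfb11 has the largest |ΔΔCt| = 3.63.

0.081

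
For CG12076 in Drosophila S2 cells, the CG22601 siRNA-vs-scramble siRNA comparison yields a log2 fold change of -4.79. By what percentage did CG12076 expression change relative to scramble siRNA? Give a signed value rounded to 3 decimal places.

-96.385%

Fold change = 2^(-4.79) = 0.0361
Percent change = (FC − 1) × 100% = (0.0361 − 1) × 100 = -96.385%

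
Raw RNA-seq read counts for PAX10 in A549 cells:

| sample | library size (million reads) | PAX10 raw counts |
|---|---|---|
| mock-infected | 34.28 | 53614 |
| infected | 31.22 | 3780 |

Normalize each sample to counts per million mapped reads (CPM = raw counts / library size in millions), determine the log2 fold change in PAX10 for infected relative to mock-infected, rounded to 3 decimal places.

-3.691

CPM(mock-infected) = 53614 / 34.28 = 1564.0023
CPM(infected) = 3780 / 31.22 = 121.0762
Fold change = 121.0762 / 1564.0023 = 0.07741
log2(0.07741) = -3.6913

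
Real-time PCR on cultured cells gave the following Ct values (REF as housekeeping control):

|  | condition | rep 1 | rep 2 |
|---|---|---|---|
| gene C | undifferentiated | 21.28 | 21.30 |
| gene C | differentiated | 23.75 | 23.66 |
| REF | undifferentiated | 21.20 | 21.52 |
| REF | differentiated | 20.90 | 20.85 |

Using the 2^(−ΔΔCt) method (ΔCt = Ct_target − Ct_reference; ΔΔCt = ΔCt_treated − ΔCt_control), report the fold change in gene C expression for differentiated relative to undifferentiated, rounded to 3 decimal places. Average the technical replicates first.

0.134

Mean Ct: gene C undifferentiated 21.290; gene C differentiated 23.705; REF undifferentiated 21.360; REF differentiated 20.875
ΔCt(undifferentiated) = 21.290 − 21.360 = -0.070
ΔCt(differentiated) = 23.705 − 20.875 = 2.830
ΔΔCt = 2.830 − (-0.070) = 2.900
Fold change = 2^(−2.900) = 0.1340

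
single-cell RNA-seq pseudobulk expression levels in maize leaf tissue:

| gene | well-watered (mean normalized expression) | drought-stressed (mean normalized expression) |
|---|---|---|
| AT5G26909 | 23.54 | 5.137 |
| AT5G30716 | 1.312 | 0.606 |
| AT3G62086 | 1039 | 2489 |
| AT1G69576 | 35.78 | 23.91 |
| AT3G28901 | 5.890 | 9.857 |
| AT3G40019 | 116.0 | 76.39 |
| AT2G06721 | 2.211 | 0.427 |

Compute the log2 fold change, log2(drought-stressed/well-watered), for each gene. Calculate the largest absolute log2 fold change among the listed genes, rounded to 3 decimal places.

log2(5.137/23.54) = -2.196  (AT5G26909)
log2(0.606/1.312) = -1.114  (AT5G30716)
log2(2489/1039) = 1.260  (AT3G62086)
log2(23.91/35.78) = -0.582  (AT1G69576)
log2(9.857/5.890) = 0.743  (AT3G28901)
log2(76.39/116.0) = -0.603  (AT3G40019)
log2(0.427/2.211) = -2.372  (AT2G06721)
The largest magnitude belongs to AT2G06721.

2.372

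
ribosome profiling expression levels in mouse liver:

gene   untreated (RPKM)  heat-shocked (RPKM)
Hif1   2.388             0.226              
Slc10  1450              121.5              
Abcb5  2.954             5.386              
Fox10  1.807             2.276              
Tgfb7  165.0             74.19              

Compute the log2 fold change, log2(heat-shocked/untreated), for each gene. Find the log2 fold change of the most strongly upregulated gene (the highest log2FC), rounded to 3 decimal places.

0.867

log2(0.226/2.388) = -3.401  (Hif1)
log2(121.5/1450) = -3.577  (Slc10)
log2(5.386/2.954) = 0.867  (Abcb5)
log2(2.276/1.807) = 0.333  (Fox10)
log2(74.19/165.0) = -1.153  (Tgfb7)
Abcb5 is most strongly upregulated.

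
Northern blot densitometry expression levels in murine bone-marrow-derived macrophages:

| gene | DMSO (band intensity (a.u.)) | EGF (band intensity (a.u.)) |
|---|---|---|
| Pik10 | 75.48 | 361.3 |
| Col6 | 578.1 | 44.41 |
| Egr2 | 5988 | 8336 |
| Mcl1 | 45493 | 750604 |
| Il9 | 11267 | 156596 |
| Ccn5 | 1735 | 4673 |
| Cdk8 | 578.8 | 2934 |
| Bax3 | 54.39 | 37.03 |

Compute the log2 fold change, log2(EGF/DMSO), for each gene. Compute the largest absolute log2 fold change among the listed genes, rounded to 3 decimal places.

4.044

log2(361.3/75.48) = 2.259  (Pik10)
log2(44.41/578.1) = -3.702  (Col6)
log2(8336/5988) = 0.477  (Egr2)
log2(750604/45493) = 4.044  (Mcl1)
log2(156596/11267) = 3.797  (Il9)
log2(4673/1735) = 1.429  (Ccn5)
log2(2934/578.8) = 2.342  (Cdk8)
log2(37.03/54.39) = -0.555  (Bax3)
The largest magnitude belongs to Mcl1.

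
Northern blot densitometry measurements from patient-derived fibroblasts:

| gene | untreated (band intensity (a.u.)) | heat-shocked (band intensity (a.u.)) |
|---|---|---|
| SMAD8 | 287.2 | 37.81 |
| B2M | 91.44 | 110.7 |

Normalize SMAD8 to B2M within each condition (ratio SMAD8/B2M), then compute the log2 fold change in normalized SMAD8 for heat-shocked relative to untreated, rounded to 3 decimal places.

SMAD8/B2M (untreated) = 287.2 / 91.44 = 3.1409
SMAD8/B2M (heat-shocked) = 37.81 / 110.7 = 0.34155
Fold change = 0.34155 / 3.1409 = 0.1087
log2(0.1087) = -3.2010

-3.201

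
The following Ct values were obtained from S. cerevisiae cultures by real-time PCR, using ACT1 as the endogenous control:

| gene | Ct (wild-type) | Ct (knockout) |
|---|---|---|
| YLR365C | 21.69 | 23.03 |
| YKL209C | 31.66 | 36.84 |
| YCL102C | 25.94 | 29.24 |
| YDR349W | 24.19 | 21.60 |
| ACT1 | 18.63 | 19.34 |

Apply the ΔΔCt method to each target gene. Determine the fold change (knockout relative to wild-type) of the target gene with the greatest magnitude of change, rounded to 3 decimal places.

0.045

YLR365C: ΔΔCt = (23.03−19.34) − (21.69−18.63) = 3.69 − 3.06 = 0.63; fold change = 2^-0.63 = 0.646
YKL209C: ΔΔCt = (36.84−19.34) − (31.66−18.63) = 17.50 − 13.03 = 4.47; fold change = 2^-4.47 = 0.045
YCL102C: ΔΔCt = (29.24−19.34) − (25.94−18.63) = 9.90 − 7.31 = 2.59; fold change = 2^-2.59 = 0.166
YDR349W: ΔΔCt = (21.60−19.34) − (24.19−18.63) = 2.26 − 5.56 = -3.30; fold change = 2^3.30 = 9.849
YKL209C has the largest |ΔΔCt| = 4.47.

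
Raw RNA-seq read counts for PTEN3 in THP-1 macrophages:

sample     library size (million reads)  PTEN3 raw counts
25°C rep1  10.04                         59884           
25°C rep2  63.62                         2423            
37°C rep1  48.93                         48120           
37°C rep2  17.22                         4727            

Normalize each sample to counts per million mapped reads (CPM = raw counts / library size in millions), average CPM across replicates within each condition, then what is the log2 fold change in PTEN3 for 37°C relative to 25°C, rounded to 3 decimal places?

CPM(25°C rep1) = 59884 / 10.04 = 5964.5418
CPM(25°C rep2) = 2423 / 63.62 = 38.0855
CPM(37°C rep1) = 48120 / 48.93 = 983.4457
CPM(37°C rep2) = 4727 / 17.22 = 274.5064
mean CPM(25°C) = 3001.3137; mean CPM(37°C) = 628.9761
Fold change = 628.9761 / 3001.3137 = 0.20957
log2(0.20957) = -2.2545

-2.255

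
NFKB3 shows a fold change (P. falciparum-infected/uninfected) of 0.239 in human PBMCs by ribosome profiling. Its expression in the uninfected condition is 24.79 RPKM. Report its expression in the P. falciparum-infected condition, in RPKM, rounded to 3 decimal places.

5.925

P. falciparum-infected expression = 24.79 × 0.239 = 5.925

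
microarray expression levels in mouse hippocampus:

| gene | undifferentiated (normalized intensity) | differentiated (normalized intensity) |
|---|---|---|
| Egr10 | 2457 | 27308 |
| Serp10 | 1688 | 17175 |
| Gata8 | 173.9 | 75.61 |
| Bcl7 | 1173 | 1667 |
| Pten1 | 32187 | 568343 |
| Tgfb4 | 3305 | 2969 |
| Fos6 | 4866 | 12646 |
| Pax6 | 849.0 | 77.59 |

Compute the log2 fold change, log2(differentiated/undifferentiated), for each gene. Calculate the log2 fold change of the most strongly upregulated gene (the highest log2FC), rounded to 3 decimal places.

log2(27308/2457) = 3.474  (Egr10)
log2(17175/1688) = 3.347  (Serp10)
log2(75.61/173.9) = -1.202  (Gata8)
log2(1667/1173) = 0.507  (Bcl7)
log2(568343/32187) = 4.142  (Pten1)
log2(2969/3305) = -0.155  (Tgfb4)
log2(12646/4866) = 1.378  (Fos6)
log2(77.59/849.0) = -3.452  (Pax6)
Pten1 is most strongly upregulated.

4.142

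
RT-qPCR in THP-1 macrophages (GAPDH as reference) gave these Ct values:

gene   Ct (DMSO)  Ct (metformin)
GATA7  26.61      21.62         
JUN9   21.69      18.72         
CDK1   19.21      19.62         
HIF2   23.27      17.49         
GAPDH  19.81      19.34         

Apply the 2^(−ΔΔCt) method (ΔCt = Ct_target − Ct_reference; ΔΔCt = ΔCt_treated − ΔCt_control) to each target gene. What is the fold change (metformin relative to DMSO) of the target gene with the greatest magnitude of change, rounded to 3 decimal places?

39.671

GATA7: ΔΔCt = (21.62−19.34) − (26.61−19.81) = 2.28 − 6.80 = -4.52; fold change = 2^4.52 = 22.943
JUN9: ΔΔCt = (18.72−19.34) − (21.69−19.81) = -0.62 − 1.88 = -2.50; fold change = 2^2.50 = 5.657
CDK1: ΔΔCt = (19.62−19.34) − (19.21−19.81) = 0.28 − (-0.60) = 0.88; fold change = 2^-0.88 = 0.543
HIF2: ΔΔCt = (17.49−19.34) − (23.27−19.81) = -1.85 − 3.46 = -5.31; fold change = 2^5.31 = 39.671
HIF2 has the largest |ΔΔCt| = 5.31.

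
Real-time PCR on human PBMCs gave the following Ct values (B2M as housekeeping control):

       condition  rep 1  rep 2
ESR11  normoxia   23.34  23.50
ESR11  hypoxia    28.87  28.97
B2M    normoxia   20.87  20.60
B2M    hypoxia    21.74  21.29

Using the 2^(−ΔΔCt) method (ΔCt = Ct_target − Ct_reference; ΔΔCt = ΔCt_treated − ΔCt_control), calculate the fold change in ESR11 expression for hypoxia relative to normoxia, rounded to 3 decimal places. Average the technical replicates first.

Mean Ct: ESR11 normoxia 23.420; ESR11 hypoxia 28.920; B2M normoxia 20.735; B2M hypoxia 21.515
ΔCt(normoxia) = 23.420 − 20.735 = 2.685
ΔCt(hypoxia) = 28.920 − 21.515 = 7.405
ΔΔCt = 7.405 − 2.685 = 4.720
Fold change = 2^(−4.720) = 0.0379

0.038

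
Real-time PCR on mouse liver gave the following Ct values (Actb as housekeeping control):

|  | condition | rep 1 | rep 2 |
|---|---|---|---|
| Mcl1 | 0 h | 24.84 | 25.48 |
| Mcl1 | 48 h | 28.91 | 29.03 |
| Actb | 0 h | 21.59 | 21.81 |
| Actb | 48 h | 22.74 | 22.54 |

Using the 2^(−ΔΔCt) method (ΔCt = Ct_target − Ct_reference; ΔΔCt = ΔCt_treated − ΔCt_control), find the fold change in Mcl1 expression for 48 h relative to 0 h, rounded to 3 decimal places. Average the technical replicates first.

Mean Ct: Mcl1 0 h 25.160; Mcl1 48 h 28.970; Actb 0 h 21.700; Actb 48 h 22.640
ΔCt(0 h) = 25.160 − 21.700 = 3.460
ΔCt(48 h) = 28.970 − 22.640 = 6.330
ΔΔCt = 6.330 − 3.460 = 2.870
Fold change = 2^(−2.870) = 0.1368

0.137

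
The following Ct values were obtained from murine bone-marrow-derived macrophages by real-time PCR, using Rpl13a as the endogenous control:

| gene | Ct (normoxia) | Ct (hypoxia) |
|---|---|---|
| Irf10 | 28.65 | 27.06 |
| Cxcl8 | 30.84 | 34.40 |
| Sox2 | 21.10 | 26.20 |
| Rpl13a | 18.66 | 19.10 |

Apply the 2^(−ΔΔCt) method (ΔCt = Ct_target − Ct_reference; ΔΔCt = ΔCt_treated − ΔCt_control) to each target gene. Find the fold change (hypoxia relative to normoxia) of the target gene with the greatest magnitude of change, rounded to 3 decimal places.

0.040

Irf10: ΔΔCt = (27.06−19.10) − (28.65−18.66) = 7.96 − 9.99 = -2.03; fold change = 2^2.03 = 4.084
Cxcl8: ΔΔCt = (34.40−19.10) − (30.84−18.66) = 15.30 − 12.18 = 3.12; fold change = 2^-3.12 = 0.115
Sox2: ΔΔCt = (26.20−19.10) − (21.10−18.66) = 7.10 − 2.44 = 4.66; fold change = 2^-4.66 = 0.040
Sox2 has the largest |ΔΔCt| = 4.66.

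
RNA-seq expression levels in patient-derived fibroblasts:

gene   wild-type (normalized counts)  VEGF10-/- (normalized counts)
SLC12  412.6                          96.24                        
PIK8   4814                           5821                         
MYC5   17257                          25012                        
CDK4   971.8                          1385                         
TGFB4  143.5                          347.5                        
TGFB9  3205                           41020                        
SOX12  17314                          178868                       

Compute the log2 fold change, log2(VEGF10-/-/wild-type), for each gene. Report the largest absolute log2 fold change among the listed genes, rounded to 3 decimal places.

log2(96.24/412.6) = -2.100  (SLC12)
log2(5821/4814) = 0.274  (PIK8)
log2(25012/17257) = 0.535  (MYC5)
log2(1385/971.8) = 0.511  (CDK4)
log2(347.5/143.5) = 1.276  (TGFB4)
log2(41020/3205) = 3.678  (TGFB9)
log2(178868/17314) = 3.369  (SOX12)
The largest magnitude belongs to TGFB9.

3.678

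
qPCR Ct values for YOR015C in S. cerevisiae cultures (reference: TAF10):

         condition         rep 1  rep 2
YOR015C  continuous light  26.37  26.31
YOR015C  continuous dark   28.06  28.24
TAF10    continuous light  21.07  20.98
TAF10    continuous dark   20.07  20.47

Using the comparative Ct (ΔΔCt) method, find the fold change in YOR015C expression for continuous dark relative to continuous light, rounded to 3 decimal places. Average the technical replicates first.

Mean Ct: YOR015C continuous light 26.340; YOR015C continuous dark 28.150; TAF10 continuous light 21.025; TAF10 continuous dark 20.270
ΔCt(continuous light) = 26.340 − 21.025 = 5.315
ΔCt(continuous dark) = 28.150 − 20.270 = 7.880
ΔΔCt = 7.880 − 5.315 = 2.565
Fold change = 2^(−2.565) = 0.1690

0.169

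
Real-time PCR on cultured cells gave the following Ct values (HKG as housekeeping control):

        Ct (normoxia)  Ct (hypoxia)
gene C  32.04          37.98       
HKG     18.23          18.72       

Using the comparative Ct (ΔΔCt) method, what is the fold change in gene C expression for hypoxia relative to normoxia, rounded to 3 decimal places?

0.023

ΔCt(normoxia) = 32.040 − 18.230 = 13.810
ΔCt(hypoxia) = 37.980 − 18.720 = 19.260
ΔΔCt = 19.260 − 13.810 = 5.450
Fold change = 2^(−5.450) = 0.0229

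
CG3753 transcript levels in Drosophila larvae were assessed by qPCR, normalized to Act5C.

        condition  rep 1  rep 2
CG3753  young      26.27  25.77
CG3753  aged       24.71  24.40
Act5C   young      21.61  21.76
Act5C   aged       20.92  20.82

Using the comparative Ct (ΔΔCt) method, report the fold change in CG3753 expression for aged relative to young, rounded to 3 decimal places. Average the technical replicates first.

1.569

Mean Ct: CG3753 young 26.020; CG3753 aged 24.555; Act5C young 21.685; Act5C aged 20.870
ΔCt(young) = 26.020 − 21.685 = 4.335
ΔCt(aged) = 24.555 − 20.870 = 3.685
ΔΔCt = 3.685 − 4.335 = -0.650
Fold change = 2^(−(-0.650)) = 2^0.650 = 1.5692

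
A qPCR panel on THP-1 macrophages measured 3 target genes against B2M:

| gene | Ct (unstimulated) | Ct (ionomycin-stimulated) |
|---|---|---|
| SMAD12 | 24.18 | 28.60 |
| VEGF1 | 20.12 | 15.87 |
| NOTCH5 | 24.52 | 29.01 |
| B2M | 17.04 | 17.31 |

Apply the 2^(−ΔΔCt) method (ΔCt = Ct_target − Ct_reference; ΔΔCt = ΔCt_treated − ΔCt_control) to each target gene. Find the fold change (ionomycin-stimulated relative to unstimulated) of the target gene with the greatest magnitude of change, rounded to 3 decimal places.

SMAD12: ΔΔCt = (28.60−17.31) − (24.18−17.04) = 11.29 − 7.14 = 4.15; fold change = 2^-4.15 = 0.056
VEGF1: ΔΔCt = (15.87−17.31) − (20.12−17.04) = -1.44 − 3.08 = -4.52; fold change = 2^4.52 = 22.943
NOTCH5: ΔΔCt = (29.01−17.31) − (24.52−17.04) = 11.70 − 7.48 = 4.22; fold change = 2^-4.22 = 0.054
VEGF1 has the largest |ΔΔCt| = 4.52.

22.943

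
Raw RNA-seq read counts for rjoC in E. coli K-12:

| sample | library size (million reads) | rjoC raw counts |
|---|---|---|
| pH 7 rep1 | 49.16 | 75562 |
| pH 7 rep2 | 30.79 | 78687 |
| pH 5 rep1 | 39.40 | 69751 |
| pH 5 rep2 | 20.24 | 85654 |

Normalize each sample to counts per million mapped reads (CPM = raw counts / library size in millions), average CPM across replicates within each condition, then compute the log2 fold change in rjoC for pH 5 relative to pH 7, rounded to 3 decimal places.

CPM(pH 7 rep1) = 75562 / 49.16 = 1537.0627
CPM(pH 7 rep2) = 78687 / 30.79 = 2555.6025
CPM(pH 5 rep1) = 69751 / 39.40 = 1770.3299
CPM(pH 5 rep2) = 85654 / 20.24 = 4231.9170
mean CPM(pH 7) = 2046.3326; mean CPM(pH 5) = 3001.1235
Fold change = 3001.1235 / 2046.3326 = 1.46659
log2(1.46659) = 0.5525

0.552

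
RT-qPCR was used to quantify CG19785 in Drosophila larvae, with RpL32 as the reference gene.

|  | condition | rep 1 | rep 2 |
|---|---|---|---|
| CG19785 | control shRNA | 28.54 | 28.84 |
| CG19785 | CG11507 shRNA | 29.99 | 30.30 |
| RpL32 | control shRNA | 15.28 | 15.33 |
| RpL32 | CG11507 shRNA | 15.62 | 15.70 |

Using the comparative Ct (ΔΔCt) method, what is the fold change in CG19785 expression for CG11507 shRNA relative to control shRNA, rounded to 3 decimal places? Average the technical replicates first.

0.467

Mean Ct: CG19785 control shRNA 28.690; CG19785 CG11507 shRNA 30.145; RpL32 control shRNA 15.305; RpL32 CG11507 shRNA 15.660
ΔCt(control shRNA) = 28.690 − 15.305 = 13.385
ΔCt(CG11507 shRNA) = 30.145 − 15.660 = 14.485
ΔΔCt = 14.485 − 13.385 = 1.100
Fold change = 2^(−1.100) = 0.4665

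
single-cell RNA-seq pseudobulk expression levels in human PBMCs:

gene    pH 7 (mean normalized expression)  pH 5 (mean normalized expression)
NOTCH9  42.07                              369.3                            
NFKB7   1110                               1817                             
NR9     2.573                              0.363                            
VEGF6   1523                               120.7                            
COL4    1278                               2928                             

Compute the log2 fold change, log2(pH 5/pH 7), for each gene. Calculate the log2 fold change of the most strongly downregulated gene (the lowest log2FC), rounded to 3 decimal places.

-3.657

log2(369.3/42.07) = 3.134  (NOTCH9)
log2(1817/1110) = 0.711  (NFKB7)
log2(0.363/2.573) = -2.825  (NR9)
log2(120.7/1523) = -3.657  (VEGF6)
log2(2928/1278) = 1.196  (COL4)
VEGF6 is most strongly downregulated.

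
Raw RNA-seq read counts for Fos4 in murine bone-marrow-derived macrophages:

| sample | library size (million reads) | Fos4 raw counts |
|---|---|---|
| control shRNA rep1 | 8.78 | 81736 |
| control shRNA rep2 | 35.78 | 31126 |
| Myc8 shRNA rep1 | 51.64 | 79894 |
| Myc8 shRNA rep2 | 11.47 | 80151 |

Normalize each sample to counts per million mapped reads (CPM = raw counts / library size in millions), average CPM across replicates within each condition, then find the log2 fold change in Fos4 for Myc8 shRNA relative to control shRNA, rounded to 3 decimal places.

-0.254

CPM(control shRNA rep1) = 81736 / 8.78 = 9309.3394
CPM(control shRNA rep2) = 31126 / 35.78 = 869.9273
CPM(Myc8 shRNA rep1) = 79894 / 51.64 = 1547.1340
CPM(Myc8 shRNA rep2) = 80151 / 11.47 = 6987.8814
mean CPM(control shRNA) = 5089.6334; mean CPM(Myc8 shRNA) = 4267.5077
Fold change = 4267.5077 / 5089.6334 = 0.83847
log2(0.83847) = -0.2542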